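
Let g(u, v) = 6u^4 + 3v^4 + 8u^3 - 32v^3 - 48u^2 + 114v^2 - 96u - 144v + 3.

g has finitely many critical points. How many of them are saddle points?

4

g separates as a function of u plus a function of v, so ∇g=0 decouples.
∂g/∂u = 24(u - 2)(u + 1)(u + 2) = 0 at u ∈ {-2, -1, 2}; ∂g/∂v = 12(v - 4)(v - 3)(v - 1) = 0 at v ∈ {1, 3, 4}.
The Hessian is diagonal: diag(g_uu, g_vv). Second derivatives: g_uu(-2)=96, g_uu(-1)=-72, g_uu(2)=288; g_vv(1)=72, g_vv(3)=-24, g_vv(4)=36.
Saddle points occur where the two diagonal entries have opposite signs: (-2, 3), (-1, 1), (-1, 4), (2, 3). Count: 4.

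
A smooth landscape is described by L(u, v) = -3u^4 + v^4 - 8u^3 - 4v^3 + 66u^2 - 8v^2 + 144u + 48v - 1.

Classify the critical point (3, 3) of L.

saddle point

The mixed partial ∂²L/∂u∂v is 0, so the Hessian at any point is diag(L_uu, L_vv) = diag(12(-3u^2 - 4u + 11), 4(3v^2 - 6v - 4)).
At (3, 3): H = diag(-336, 20).
The eigenvalues have opposite signs, so H is indefinite: a saddle point.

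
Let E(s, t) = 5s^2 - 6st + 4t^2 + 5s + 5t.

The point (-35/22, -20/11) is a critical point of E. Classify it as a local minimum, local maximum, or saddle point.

The Hessian of E is constant: H = [[10, -6], [-6, 8]].
det(H) = 10·8 − (-6)² = 44.
det(H) > 0 and tr(H) = 18 > 0, so H is positive definite and the point is a local minimum.

local minimum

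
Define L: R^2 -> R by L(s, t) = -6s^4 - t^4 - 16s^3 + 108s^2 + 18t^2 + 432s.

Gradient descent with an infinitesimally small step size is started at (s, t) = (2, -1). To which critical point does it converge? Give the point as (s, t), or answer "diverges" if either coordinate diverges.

L is separable, so gradient descent decouples: s follows -∂L/∂s, t follows -∂L/∂t.
∂L/∂s = -24(s - 3)(s + 2)(s + 3); at s=2 this is 480, so s decreases.
∂L/∂t = -4t(t - 3)(t + 3); at t=-1 this is -32, so t increases.
s converges to its nearest critical value -2 (a local min of the s-part); t converges to 0. The iterate converges to (-2, 0).

(-2, 0)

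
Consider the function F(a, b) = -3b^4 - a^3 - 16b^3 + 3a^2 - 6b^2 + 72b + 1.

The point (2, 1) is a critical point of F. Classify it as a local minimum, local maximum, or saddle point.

local maximum

The mixed partial ∂²F/∂a∂b is 0, so the Hessian at any point is diag(F_aa, F_bb) = diag(6(-a + 1), -12(3b^2 + 8b + 1)).
At (2, 1): H = diag(-6, -144).
Both eigenvalues are negative, so H is negative definite: a local maximum.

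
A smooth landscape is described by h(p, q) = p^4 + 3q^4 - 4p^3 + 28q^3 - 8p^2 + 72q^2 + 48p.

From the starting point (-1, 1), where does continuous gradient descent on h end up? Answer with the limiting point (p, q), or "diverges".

h is separable, so gradient descent decouples: p follows -∂h/∂p, q follows -∂h/∂q.
∂h/∂p = 4(p - 3)(p - 2)(p + 2); at p=-1 this is 48, so p decreases.
∂h/∂q = 12q(q + 3)(q + 4); at q=1 this is 240, so q decreases.
p converges to its nearest critical value -2 (a local min of the p-part); q converges to 0. The iterate converges to (-2, 0).

(-2, 0)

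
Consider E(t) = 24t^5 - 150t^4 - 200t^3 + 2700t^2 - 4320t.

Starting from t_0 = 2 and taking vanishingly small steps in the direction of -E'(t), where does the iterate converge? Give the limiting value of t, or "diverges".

1

E'(t) = 120(t - 4)(t - 3)(t - 1)(t + 3), so E'(2) = 1200.
Gradient descent moves in the -E' direction, i.e. t is decreasing.
The nearest critical point in that direction is t = 1, where E'' = 2880 > 0 (a local minimum). The iterate converges there.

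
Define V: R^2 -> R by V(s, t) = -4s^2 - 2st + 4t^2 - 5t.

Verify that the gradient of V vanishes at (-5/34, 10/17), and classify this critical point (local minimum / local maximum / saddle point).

∇V = (-8s - 2t, -2s + 8t - 5); substituting (-5/34, 10/17) gives ∇V = (0, 0), so (-5/34, 10/17) is indeed a critical point.
The Hessian of V is constant: H = [[-8, -2], [-2, 8]].
det(H) = (-8)·8 − (-2)² = -68.
Since det(H) < 0, H is indefinite and the critical point is a saddle point.

saddle point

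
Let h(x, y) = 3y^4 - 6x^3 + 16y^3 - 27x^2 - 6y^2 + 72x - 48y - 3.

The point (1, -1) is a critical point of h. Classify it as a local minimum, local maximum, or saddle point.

local maximum

The mixed partial ∂²h/∂x∂y is 0, so the Hessian at any point is diag(h_xx, h_yy) = diag(-18(2x + 3), 12(3y^2 + 8y - 1)).
At (1, -1): H = diag(-90, -72).
Both eigenvalues are negative, so H is negative definite: a local maximum.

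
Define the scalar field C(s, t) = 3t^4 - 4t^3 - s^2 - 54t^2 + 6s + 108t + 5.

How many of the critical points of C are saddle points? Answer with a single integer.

C separates as a function of s plus a function of t, so ∇C=0 decouples.
∂C/∂s = -2(s - 3) = 0 at s ∈ {3}; ∂C/∂t = 12(t - 3)(t - 1)(t + 3) = 0 at t ∈ {-3, 1, 3}.
The Hessian is diagonal: diag(C_ss, C_tt). Second derivatives: C_ss(3)=-2; C_tt(-3)=288, C_tt(1)=-96, C_tt(3)=144.
Saddle points occur where the two diagonal entries have opposite signs: (3, -3), (3, 3). Count: 2.

2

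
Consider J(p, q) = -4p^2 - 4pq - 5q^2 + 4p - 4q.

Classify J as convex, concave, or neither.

J is quadratic, so its Hessian is the constant matrix H = [[-8, -4], [-4, -10]].
det(H) = 64, tr(H) = -18.
det(H) > 0 and tr(H) < 0, so H is negative definite everywhere: concave.

concave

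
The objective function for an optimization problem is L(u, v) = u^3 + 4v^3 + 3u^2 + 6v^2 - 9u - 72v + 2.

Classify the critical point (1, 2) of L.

The mixed partial ∂²L/∂u∂v is 0, so the Hessian at any point is diag(L_uu, L_vv) = diag(6(u + 1), 12(2v + 1)).
At (1, 2): H = diag(12, 60).
Both eigenvalues are positive, so H is positive definite: a local minimum.

local minimum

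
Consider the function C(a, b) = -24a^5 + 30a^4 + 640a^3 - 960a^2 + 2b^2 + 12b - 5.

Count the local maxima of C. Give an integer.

C separates as a function of a plus a function of b, so ∇C=0 decouples.
∂C/∂a = -120a(a - 4)(a - 1)(a + 4) = 0 at a ∈ {-4, 0, 1, 4}; ∂C/∂b = 4(b + 3) = 0 at b ∈ {-3}.
The Hessian is diagonal: diag(C_aa, C_bb). Second derivatives: C_aa(-4)=19200, C_aa(0)=-1920, C_aa(1)=1800, C_aa(4)=-11520; C_bb(-3)=4.
Local maxima occur where both diagonal entries negative: none. Count: 0.

0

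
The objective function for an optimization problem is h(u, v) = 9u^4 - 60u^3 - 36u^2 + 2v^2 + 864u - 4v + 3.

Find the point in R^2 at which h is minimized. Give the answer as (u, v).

h(u,v) separates as P(u) + Q(v) + 3, so its minimum is min P + min Q + 3.
P'(u) = 36(u - 4)(u - 3)(u + 2) vanishes at u ∈ {-2, 3, 4}; Q'(v) = 4v - 4 vanishes at v ∈ {1}.
Local minima of P (where P''>0): P(-2)=-1248, P(4)=1344. Local minima of Q: Q(1)=-2.
So the global minimum of h is P(-2) + Q(1) + 3 = -1248 − 2 + 3 = -1247, attained at (-2, 1).

(-2, 1)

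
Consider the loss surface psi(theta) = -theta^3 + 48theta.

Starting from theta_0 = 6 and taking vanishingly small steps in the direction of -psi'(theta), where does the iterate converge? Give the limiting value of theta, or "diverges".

diverges

psi'(theta) = -3(theta - 4)(theta + 4), so psi'(6) = -60.
Gradient descent moves in the -psi' direction, i.e. theta is increasing.
There is no critical point above theta=6, and psi' keeps the same sign, so the iterate runs off to +∞.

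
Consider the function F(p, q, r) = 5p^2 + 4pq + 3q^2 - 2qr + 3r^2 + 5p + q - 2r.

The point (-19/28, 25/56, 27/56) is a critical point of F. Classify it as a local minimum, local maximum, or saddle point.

local minimum

The Hessian is constant: H = [[10, 4, 0], [4, 6, -2], [0, -2, 6]].
Leading principal minors: Δ₁ = 10, Δ₂ = 44, Δ₃ = 224.
All leading minors are positive, so H is positive definite: a local minimum.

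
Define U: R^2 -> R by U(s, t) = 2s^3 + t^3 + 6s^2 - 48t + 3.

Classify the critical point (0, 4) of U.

The mixed partial ∂²U/∂s∂t is 0, so the Hessian at any point is diag(U_ss, U_tt) = diag(12(s + 1), 6t).
At (0, 4): H = diag(12, 24).
Both eigenvalues are positive, so H is positive definite: a local minimum.

local minimum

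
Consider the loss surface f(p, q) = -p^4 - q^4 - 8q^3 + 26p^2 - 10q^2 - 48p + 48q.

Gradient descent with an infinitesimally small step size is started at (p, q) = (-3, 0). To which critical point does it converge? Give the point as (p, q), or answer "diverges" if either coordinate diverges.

(1, -3)

f is separable, so gradient descent decouples: p follows -∂f/∂p, q follows -∂f/∂q.
∂f/∂p = -4(p - 3)(p - 1)(p + 4); at p=-3 this is -96, so p increases.
∂f/∂q = -4(q - 1)(q + 3)(q + 4); at q=0 this is 48, so q decreases.
p converges to its nearest critical value 1 (a local min of the p-part); q converges to -3. The iterate converges to (1, -3).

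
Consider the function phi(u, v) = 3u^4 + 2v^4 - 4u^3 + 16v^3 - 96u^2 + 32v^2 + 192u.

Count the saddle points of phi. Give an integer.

4

phi separates as a function of u plus a function of v, so ∇phi=0 decouples.
∂phi/∂u = 12(u - 4)(u - 1)(u + 4) = 0 at u ∈ {-4, 1, 4}; ∂phi/∂v = 8v(v + 2)(v + 4) = 0 at v ∈ {-4, -2, 0}.
The Hessian is diagonal: diag(phi_uu, phi_vv). Second derivatives: phi_uu(-4)=480, phi_uu(1)=-180, phi_uu(4)=288; phi_vv(-4)=64, phi_vv(-2)=-32, phi_vv(0)=64.
Saddle points occur where the two diagonal entries have opposite signs: (-4, -2), (1, -4), (1, 0), (4, -2). Count: 4.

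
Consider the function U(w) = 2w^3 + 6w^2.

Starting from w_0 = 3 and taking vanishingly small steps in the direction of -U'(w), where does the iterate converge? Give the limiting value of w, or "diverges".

0

U'(w) = 6w(w + 2), so U'(3) = 90.
Gradient descent moves in the -U' direction, i.e. w is decreasing.
The nearest critical point in that direction is w = 0, where U'' = 12 > 0 (a local minimum). The iterate converges there.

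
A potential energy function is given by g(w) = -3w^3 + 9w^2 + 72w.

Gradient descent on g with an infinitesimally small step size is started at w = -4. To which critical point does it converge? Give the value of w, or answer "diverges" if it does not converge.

-2

g'(w) = -9(w - 4)(w + 2), so g'(-4) = -144.
Gradient descent moves in the -g' direction, i.e. w is increasing.
The nearest critical point in that direction is w = -2, where g'' = 54 > 0 (a local minimum). The iterate converges there.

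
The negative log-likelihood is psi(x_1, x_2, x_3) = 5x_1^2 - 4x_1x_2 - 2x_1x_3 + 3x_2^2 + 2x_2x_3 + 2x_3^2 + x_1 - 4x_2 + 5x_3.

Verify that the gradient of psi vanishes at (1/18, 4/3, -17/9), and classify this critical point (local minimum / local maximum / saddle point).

∇psi = (10x_1 - 4x_2 - 2x_3 + 1, -4x_1 + 6x_2 + 2x_3 - 4, -2x_1 + 2x_2 + 4x_3 + 5); substituting (1/18, 4/3, -17/9) gives ∇psi = (0, 0, 0), so (1/18, 4/3, -17/9) is indeed a critical point.
The Hessian is constant: H = [[10, -4, -2], [-4, 6, 2], [-2, 2, 4]].
Leading principal minors: Δ₁ = 10, Δ₂ = 44, Δ₃ = 144.
All leading minors are positive, so H is positive definite: a local minimum.

local minimum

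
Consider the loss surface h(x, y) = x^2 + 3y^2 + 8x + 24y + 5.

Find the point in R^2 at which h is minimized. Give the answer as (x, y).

(-4, -4)

h(x,y) separates as P(x) + Q(y) + 5, so its minimum is min P + min Q + 5.
P'(x) = 2x + 8 vanishes at x ∈ {-4}; Q'(y) = 6y + 24 vanishes at y ∈ {-4}.
Local minima of P (where P''>0): P(-4)=-16. Local minima of Q: Q(-4)=-48.
So the global minimum of h is P(-4) + Q(-4) + 5 = -16 − 48 + 5 = -59, attained at (-4, -4).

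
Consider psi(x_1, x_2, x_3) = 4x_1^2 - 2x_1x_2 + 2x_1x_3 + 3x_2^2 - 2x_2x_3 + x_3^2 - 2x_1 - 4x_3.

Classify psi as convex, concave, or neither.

psi is quadratic, so its Hessian is the constant matrix H = [[8, -2, 2], [-2, 6, -2], [2, -2, 2]].
Leading principal minors: 8, 44, 48.
All positive ⇒ H ≻ 0 ⇒ convex.

convex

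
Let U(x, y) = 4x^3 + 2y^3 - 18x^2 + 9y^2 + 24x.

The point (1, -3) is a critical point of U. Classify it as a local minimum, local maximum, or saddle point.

The mixed partial ∂²U/∂x∂y is 0, so the Hessian at any point is diag(U_xx, U_yy) = diag(12(2x - 3), 6(2y + 3)).
At (1, -3): H = diag(-12, -18).
Both eigenvalues are negative, so H is negative definite: a local maximum.

local maximum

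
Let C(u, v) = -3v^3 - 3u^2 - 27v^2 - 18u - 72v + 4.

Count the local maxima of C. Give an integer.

1

C separates as a function of u plus a function of v, so ∇C=0 decouples.
∂C/∂u = -6(u + 3) = 0 at u ∈ {-3}; ∂C/∂v = -9(v + 2)(v + 4) = 0 at v ∈ {-4, -2}.
The Hessian is diagonal: diag(C_uu, C_vv). Second derivatives: C_uu(-3)=-6; C_vv(-4)=18, C_vv(-2)=-18.
Local maxima occur where both diagonal entries negative: (-3, -2). Count: 1.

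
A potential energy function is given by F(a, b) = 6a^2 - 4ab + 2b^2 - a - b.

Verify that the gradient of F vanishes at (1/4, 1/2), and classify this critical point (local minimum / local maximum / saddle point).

local minimum

∇F = (12a - 4b - 1, -4a + 4b - 1); substituting (1/4, 1/2) gives ∇F = (0, 0), so (1/4, 1/2) is indeed a critical point.
The Hessian of F is constant: H = [[12, -4], [-4, 4]].
det(H) = 12·4 − (-4)² = 32.
det(H) > 0 and tr(H) = 16 > 0, so H is positive definite and the point is a local minimum.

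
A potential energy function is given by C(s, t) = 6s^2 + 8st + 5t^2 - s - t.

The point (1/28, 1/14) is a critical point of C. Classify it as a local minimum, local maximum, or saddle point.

The Hessian of C is constant: H = [[12, 8], [8, 10]].
det(H) = 12·10 − 8² = 56.
det(H) > 0 and tr(H) = 22 > 0, so H is positive definite and the point is a local minimum.

local minimum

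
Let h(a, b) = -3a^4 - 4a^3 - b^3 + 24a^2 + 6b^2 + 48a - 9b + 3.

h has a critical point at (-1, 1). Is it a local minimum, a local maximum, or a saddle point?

The mixed partial ∂²h/∂a∂b is 0, so the Hessian at any point is diag(h_aa, h_bb) = diag(12(-3a^2 - 2a + 4), 6(-b + 2)).
At (-1, 1): H = diag(36, 6).
Both eigenvalues are positive, so H is positive definite: a local minimum.

local minimum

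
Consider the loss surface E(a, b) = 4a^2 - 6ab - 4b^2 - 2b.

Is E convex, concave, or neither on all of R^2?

E is quadratic, so its Hessian is the constant matrix H = [[8, -6], [-6, -8]].
det(H) = -100, tr(H) = 0.
det(H) < 0, so H is indefinite: neither convex nor concave.

neither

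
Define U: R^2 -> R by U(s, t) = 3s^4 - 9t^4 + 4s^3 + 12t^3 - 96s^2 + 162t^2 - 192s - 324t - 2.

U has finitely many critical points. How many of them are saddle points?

U separates as a function of s plus a function of t, so ∇U=0 decouples.
∂U/∂s = 12(s - 4)(s + 1)(s + 4) = 0 at s ∈ {-4, -1, 4}; ∂U/∂t = -36(t - 3)(t - 1)(t + 3) = 0 at t ∈ {-3, 1, 3}.
The Hessian is diagonal: diag(U_ss, U_tt). Second derivatives: U_ss(-4)=288, U_ss(-1)=-180, U_ss(4)=480; U_tt(-3)=-864, U_tt(1)=288, U_tt(3)=-432.
Saddle points occur where the two diagonal entries have opposite signs: (-4, -3), (-4, 3), (-1, 1), (4, -3), (4, 3). Count: 5.

5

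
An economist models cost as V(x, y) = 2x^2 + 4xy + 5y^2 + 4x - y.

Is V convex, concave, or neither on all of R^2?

convex

V is quadratic, so its Hessian is the constant matrix H = [[4, 4], [4, 10]].
det(H) = 24, tr(H) = 14.
det(H) > 0 and tr(H) > 0, so H is positive definite everywhere: convex.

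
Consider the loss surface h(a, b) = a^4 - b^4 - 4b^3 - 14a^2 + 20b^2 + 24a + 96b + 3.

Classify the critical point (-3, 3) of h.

saddle point

The mixed partial ∂²h/∂a∂b is 0, so the Hessian at any point is diag(h_aa, h_bb) = diag(4(3a^2 - 7), 4(-3b^2 - 6b + 10)).
At (-3, 3): H = diag(80, -140).
The eigenvalues have opposite signs, so H is indefinite: a saddle point.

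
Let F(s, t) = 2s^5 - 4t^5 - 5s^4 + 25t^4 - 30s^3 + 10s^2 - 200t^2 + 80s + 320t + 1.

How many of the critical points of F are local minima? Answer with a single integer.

F separates as a function of s plus a function of t, so ∇F=0 decouples.
∂F/∂s = 10(s - 4)(s - 1)(s + 1)(s + 2) = 0 at s ∈ {-2, -1, 1, 4}; ∂F/∂t = -20(t - 4)(t - 2)(t - 1)(t + 2) = 0 at t ∈ {-2, 1, 2, 4}.
The Hessian is diagonal: diag(F_ss, F_tt). Second derivatives: F_ss(-2)=-180, F_ss(-1)=100, F_ss(1)=-180, F_ss(4)=900; F_tt(-2)=1440, F_tt(1)=-180, F_tt(2)=160, F_tt(4)=-720.
Local minima occur where both diagonal entries positive: (-1, -2), (-1, 2), (4, -2), (4, 2). Count: 4.

4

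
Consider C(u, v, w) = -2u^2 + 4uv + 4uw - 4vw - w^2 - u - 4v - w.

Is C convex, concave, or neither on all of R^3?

neither

C is quadratic, so its Hessian is the constant matrix H = [[-4, 4, 4], [4, 0, -4], [4, -4, -2]].
Leading principal minors: -4, -16, -32.
Neither pattern holds ⇒ H is indefinite ⇒ neither convex nor concave.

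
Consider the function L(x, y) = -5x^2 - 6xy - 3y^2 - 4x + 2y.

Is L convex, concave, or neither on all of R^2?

concave

L is quadratic, so its Hessian is the constant matrix H = [[-10, -6], [-6, -6]].
det(H) = 24, tr(H) = -16.
det(H) > 0 and tr(H) < 0, so H is negative definite everywhere: concave.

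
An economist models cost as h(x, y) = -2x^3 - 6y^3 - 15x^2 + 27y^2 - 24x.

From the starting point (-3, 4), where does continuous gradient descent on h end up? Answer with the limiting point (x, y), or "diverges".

diverges

h is separable, so gradient descent decouples: x follows -∂h/∂x, y follows -∂h/∂y.
∂h/∂x = -6(x + 1)(x + 4); at x=-3 this is 12, so x decreases.
∂h/∂y = -18y(y - 3); at y=4 this is -72, so y increases.
The y-coordinate has no critical point in that direction and runs off to infinity.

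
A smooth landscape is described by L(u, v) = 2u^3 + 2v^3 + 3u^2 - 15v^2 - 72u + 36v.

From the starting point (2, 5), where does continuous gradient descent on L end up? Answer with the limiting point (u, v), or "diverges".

(3, 3)

L is separable, so gradient descent decouples: u follows -∂L/∂u, v follows -∂L/∂v.
∂L/∂u = 6(u - 3)(u + 4); at u=2 this is -36, so u increases.
∂L/∂v = 6(v - 3)(v - 2); at v=5 this is 36, so v decreases.
u converges to its nearest critical value 3 (a local min of the u-part); v converges to 3. The iterate converges to (3, 3).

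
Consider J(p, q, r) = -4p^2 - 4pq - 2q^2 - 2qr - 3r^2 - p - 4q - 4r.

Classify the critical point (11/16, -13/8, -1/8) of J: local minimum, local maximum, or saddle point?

The Hessian is constant: H = [[-8, -4, 0], [-4, -4, -2], [0, -2, -6]].
Leading principal minors: Δ₁ = -8, Δ₂ = 16, Δ₃ = -64.
The minors alternate sign starting negative (−, +, −), so H is negative definite: a local maximum.

local maximum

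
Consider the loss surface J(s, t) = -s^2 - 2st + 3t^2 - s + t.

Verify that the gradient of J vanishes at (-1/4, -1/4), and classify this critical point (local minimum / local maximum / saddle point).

saddle point

∇J = (-2s - 2t - 1, -2s + 6t + 1); substituting (-1/4, -1/4) gives ∇J = (0, 0), so (-1/4, -1/4) is indeed a critical point.
The Hessian of J is constant: H = [[-2, -2], [-2, 6]].
det(H) = (-2)·6 − (-2)² = -16.
Since det(H) < 0, H is indefinite and the critical point is a saddle point.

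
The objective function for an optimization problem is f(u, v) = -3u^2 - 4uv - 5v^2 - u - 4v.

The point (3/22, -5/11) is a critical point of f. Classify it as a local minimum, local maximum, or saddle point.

local maximum

The Hessian of f is constant: H = [[-6, -4], [-4, -10]].
det(H) = (-6)·(-10) − (-4)² = 44.
det(H) > 0 and tr(H) = -16 < 0, so H is negative definite and the point is a local maximum.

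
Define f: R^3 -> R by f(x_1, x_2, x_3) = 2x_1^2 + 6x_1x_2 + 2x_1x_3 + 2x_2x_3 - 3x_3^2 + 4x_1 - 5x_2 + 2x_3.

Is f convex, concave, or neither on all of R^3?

f is quadratic, so its Hessian is the constant matrix H = [[4, 6, 2], [6, 0, 2], [2, 2, -6]].
Leading principal minors: 4, -36, 248.
Neither pattern holds ⇒ H is indefinite ⇒ neither convex nor concave.

neither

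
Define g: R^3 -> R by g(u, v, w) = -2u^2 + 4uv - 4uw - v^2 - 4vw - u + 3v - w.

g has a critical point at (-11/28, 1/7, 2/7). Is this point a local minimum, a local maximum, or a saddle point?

The Hessian is constant: H = [[-4, 4, -4], [4, -2, -4], [-4, -4, 0]].
Leading principal minors: Δ₁ = -4, Δ₂ = -8, Δ₃ = 224.
The minors fit neither the all-positive nor the alternating-sign pattern, so H is indefinite: a saddle point.

saddle point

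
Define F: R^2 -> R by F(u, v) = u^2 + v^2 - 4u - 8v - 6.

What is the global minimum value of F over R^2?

-26

F(u,v) separates as P(u) + Q(v) − 6, so its minimum is min P + min Q − 6.
P'(u) = 2u - 4 vanishes at u ∈ {2}; Q'(v) = 2v - 8 vanishes at v ∈ {4}.
Local minima of P (where P''>0): P(2)=-4. Local minima of Q: Q(4)=-16.
So the global minimum of F is P(2) + Q(4) − 6 = -4 − 16 − 6 = -26, attained at (2, 4).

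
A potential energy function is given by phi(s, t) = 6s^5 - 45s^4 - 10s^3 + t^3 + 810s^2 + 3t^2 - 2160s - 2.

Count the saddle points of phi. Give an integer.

4

phi separates as a function of s plus a function of t, so ∇phi=0 decouples.
∂phi/∂s = 30(s - 4)(s - 3)(s - 2)(s + 3) = 0 at s ∈ {-3, 2, 3, 4}; ∂phi/∂t = 3t(t + 2) = 0 at t ∈ {-2, 0}.
The Hessian is diagonal: diag(phi_ss, phi_tt). Second derivatives: phi_ss(-3)=-6300, phi_ss(2)=300, phi_ss(3)=-180, phi_ss(4)=420; phi_tt(-2)=-6, phi_tt(0)=6.
Saddle points occur where the two diagonal entries have opposite signs: (-3, 0), (2, -2), (3, 0), (4, -2). Count: 4.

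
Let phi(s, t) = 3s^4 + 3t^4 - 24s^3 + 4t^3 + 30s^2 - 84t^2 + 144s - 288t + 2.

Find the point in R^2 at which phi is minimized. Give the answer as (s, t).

phi(s,t) separates as P(s) + Q(t) + 2, so its minimum is min P + min Q + 2.
P'(s) = 12(s - 4)(s - 3)(s + 1) vanishes at s ∈ {-1, 3, 4}; Q'(t) = 12(t - 4)(t + 2)(t + 3) vanishes at t ∈ {-3, -2, 4}.
Local minima of P (where P''>0): P(-1)=-87, P(4)=288. Local minima of Q: Q(-3)=243, Q(4)=-1472.
So the global minimum of phi is P(-1) + Q(4) + 2 = -87 − 1472 + 2 = -1557, attained at (-1, 4).

(-1, 4)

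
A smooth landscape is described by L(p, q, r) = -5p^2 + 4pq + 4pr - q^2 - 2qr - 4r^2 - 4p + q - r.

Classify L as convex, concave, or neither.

concave

L is quadratic, so its Hessian is the constant matrix H = [[-10, 4, 4], [4, -2, -2], [4, -2, -8]].
Leading principal minors: -10, 4, -24.
Signs alternate −, +, − ⇒ H ≺ 0 ⇒ concave.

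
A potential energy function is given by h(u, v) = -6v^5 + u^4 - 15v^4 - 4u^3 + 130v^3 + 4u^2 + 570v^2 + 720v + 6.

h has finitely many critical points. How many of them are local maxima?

2

h separates as a function of u plus a function of v, so ∇h=0 decouples.
∂h/∂u = 4u(u - 2)(u - 1) = 0 at u ∈ {0, 1, 2}; ∂h/∂v = -30(v - 4)(v + 1)(v + 2)(v + 3) = 0 at v ∈ {-3, -2, -1, 4}.
The Hessian is diagonal: diag(h_uu, h_vv). Second derivatives: h_uu(0)=8, h_uu(1)=-4, h_uu(2)=8; h_vv(-3)=420, h_vv(-2)=-180, h_vv(-1)=300, h_vv(4)=-6300.
Local maxima occur where both diagonal entries negative: (1, -2), (1, 4). Count: 2.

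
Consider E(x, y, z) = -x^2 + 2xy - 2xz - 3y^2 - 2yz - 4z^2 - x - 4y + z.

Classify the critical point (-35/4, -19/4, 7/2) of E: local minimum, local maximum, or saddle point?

The Hessian is constant: H = [[-2, 2, -2], [2, -6, -2], [-2, -2, -8]].
Leading principal minors: Δ₁ = -2, Δ₂ = 8, Δ₃ = -16.
The minors alternate sign starting negative (−, +, −), so H is negative definite: a local maximum.

local maximum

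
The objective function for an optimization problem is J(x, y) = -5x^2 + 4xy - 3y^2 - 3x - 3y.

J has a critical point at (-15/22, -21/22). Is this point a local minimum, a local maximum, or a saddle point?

The Hessian of J is constant: H = [[-10, 4], [4, -6]].
det(H) = (-10)·(-6) − 4² = 44.
det(H) > 0 and tr(H) = -16 < 0, so H is negative definite and the point is a local maximum.

local maximum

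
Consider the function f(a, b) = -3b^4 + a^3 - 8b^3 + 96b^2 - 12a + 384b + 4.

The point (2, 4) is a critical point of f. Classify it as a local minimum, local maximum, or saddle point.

saddle point

The mixed partial ∂²f/∂a∂b is 0, so the Hessian at any point is diag(f_aa, f_bb) = diag(6a, 12(-3b^2 - 4b + 16)).
At (2, 4): H = diag(12, -576).
The eigenvalues have opposite signs, so H is indefinite: a saddle point.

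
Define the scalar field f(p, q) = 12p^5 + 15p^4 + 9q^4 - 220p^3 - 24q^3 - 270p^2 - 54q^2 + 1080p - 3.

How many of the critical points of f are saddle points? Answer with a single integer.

f separates as a function of p plus a function of q, so ∇f=0 decouples.
∂f/∂p = 60(p - 3)(p - 1)(p + 2)(p + 3) = 0 at p ∈ {-3, -2, 1, 3}; ∂f/∂q = 36q(q - 3)(q + 1) = 0 at q ∈ {-1, 0, 3}.
The Hessian is diagonal: diag(f_pp, f_qq). Second derivatives: f_pp(-3)=-1440, f_pp(-2)=900, f_pp(1)=-1440, f_pp(3)=3600; f_qq(-1)=144, f_qq(0)=-108, f_qq(3)=432.
Saddle points occur where the two diagonal entries have opposite signs: (-3, -1), (-3, 3), (-2, 0), (1, -1), (1, 3), (3, 0). Count: 6.

6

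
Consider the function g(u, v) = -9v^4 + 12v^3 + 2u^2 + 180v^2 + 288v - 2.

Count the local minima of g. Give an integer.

g separates as a function of u plus a function of v, so ∇g=0 decouples.
∂g/∂u = 4u = 0 at u ∈ {0}; ∂g/∂v = -36(v - 4)(v + 1)(v + 2) = 0 at v ∈ {-2, -1, 4}.
The Hessian is diagonal: diag(g_uu, g_vv). Second derivatives: g_uu(0)=4; g_vv(-2)=-216, g_vv(-1)=180, g_vv(4)=-1080.
Local minima occur where both diagonal entries positive: (0, -1). Count: 1.

1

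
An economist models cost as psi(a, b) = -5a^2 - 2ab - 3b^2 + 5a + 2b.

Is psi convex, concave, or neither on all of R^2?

concave

psi is quadratic, so its Hessian is the constant matrix H = [[-10, -2], [-2, -6]].
det(H) = 56, tr(H) = -16.
det(H) > 0 and tr(H) < 0, so H is negative definite everywhere: concave.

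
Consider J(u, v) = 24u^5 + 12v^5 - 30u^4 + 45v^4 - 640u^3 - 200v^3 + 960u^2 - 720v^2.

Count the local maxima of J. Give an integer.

4

J separates as a function of u plus a function of v, so ∇J=0 decouples.
∂J/∂u = 120u(u - 4)(u - 1)(u + 4) = 0 at u ∈ {-4, 0, 1, 4}; ∂J/∂v = 60v(v - 3)(v + 2)(v + 4) = 0 at v ∈ {-4, -2, 0, 3}.
The Hessian is diagonal: diag(J_uu, J_vv). Second derivatives: J_uu(-4)=-19200, J_uu(0)=1920, J_uu(1)=-1800, J_uu(4)=11520; J_vv(-4)=-3360, J_vv(-2)=1200, J_vv(0)=-1440, J_vv(3)=6300.
Local maxima occur where both diagonal entries negative: (-4, -4), (-4, 0), (1, -4), (1, 0). Count: 4.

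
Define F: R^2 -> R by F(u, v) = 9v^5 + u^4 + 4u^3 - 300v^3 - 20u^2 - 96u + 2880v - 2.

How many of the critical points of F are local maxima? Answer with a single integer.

F separates as a function of u plus a function of v, so ∇F=0 decouples.
∂F/∂u = 4(u - 3)(u + 2)(u + 4) = 0 at u ∈ {-4, -2, 3}; ∂F/∂v = 45(v - 4)(v - 2)(v + 2)(v + 4) = 0 at v ∈ {-4, -2, 2, 4}.
The Hessian is diagonal: diag(F_uu, F_vv). Second derivatives: F_uu(-4)=56, F_uu(-2)=-40, F_uu(3)=140; F_vv(-4)=-4320, F_vv(-2)=2160, F_vv(2)=-2160, F_vv(4)=4320.
Local maxima occur where both diagonal entries negative: (-2, -4), (-2, 2). Count: 2.

2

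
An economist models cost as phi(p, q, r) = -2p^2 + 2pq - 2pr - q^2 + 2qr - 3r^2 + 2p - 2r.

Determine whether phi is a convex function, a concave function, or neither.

concave

phi is quadratic, so its Hessian is the constant matrix H = [[-4, 2, -2], [2, -2, 2], [-2, 2, -6]].
Leading principal minors: -4, 4, -16.
Signs alternate −, +, − ⇒ H ≺ 0 ⇒ concave.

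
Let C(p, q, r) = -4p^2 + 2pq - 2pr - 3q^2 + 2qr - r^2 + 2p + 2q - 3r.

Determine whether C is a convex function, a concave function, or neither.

C is quadratic, so its Hessian is the constant matrix H = [[-8, 2, -2], [2, -6, 2], [-2, 2, -2]].
Leading principal minors: -8, 44, -48.
Signs alternate −, +, − ⇒ H ≺ 0 ⇒ concave.

concave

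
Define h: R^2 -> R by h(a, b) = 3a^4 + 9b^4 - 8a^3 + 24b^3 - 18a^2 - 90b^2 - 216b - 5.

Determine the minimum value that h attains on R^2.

-596

h(a,b) separates as P(a) + Q(b) − 5, so its minimum is min P + min Q − 5.
P'(a) = 12a(a - 3)(a + 1) vanishes at a ∈ {-1, 0, 3}; Q'(b) = 36(b - 2)(b + 1)(b + 3) vanishes at b ∈ {-3, -1, 2}.
Local minima of P (where P''>0): P(-1)=-7, P(3)=-135. Local minima of Q: Q(-3)=-81, Q(2)=-456.
So the global minimum of h is P(3) + Q(2) − 5 = -135 − 456 − 5 = -596, attained at (3, 2).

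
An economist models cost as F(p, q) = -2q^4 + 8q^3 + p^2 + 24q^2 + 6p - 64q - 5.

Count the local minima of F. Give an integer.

F separates as a function of p plus a function of q, so ∇F=0 decouples.
∂F/∂p = 2(p + 3) = 0 at p ∈ {-3}; ∂F/∂q = -8(q - 4)(q - 1)(q + 2) = 0 at q ∈ {-2, 1, 4}.
The Hessian is diagonal: diag(F_pp, F_qq). Second derivatives: F_pp(-3)=2; F_qq(-2)=-144, F_qq(1)=72, F_qq(4)=-144.
Local minima occur where both diagonal entries positive: (-3, 1). Count: 1.

1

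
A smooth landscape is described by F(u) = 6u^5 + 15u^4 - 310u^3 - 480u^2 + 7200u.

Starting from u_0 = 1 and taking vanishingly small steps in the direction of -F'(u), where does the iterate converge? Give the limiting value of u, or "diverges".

-4

F'(u) = 30(u - 4)(u - 3)(u + 4)(u + 5), so F'(1) = 5400.
Gradient descent moves in the -F' direction, i.e. u is decreasing.
The nearest critical point in that direction is u = -4, where F'' = 1680 > 0 (a local minimum). The iterate converges there.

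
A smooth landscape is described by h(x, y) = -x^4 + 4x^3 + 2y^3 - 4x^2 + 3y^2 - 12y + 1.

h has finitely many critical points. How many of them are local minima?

h separates as a function of x plus a function of y, so ∇h=0 decouples.
∂h/∂x = -4x(x - 2)(x - 1) = 0 at x ∈ {0, 1, 2}; ∂h/∂y = 6(y - 1)(y + 2) = 0 at y ∈ {-2, 1}.
The Hessian is diagonal: diag(h_xx, h_yy). Second derivatives: h_xx(0)=-8, h_xx(1)=4, h_xx(2)=-8; h_yy(-2)=-18, h_yy(1)=18.
Local minima occur where both diagonal entries positive: (1, 1). Count: 1.

1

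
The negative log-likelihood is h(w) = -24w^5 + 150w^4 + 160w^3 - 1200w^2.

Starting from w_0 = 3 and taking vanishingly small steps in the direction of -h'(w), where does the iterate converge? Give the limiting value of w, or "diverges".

h'(w) = -120w(w - 5)(w - 2)(w + 2), so h'(3) = 3600.
Gradient descent moves in the -h' direction, i.e. w is decreasing.
The nearest critical point in that direction is w = 2, where h'' = 2880 > 0 (a local minimum). The iterate converges there.

2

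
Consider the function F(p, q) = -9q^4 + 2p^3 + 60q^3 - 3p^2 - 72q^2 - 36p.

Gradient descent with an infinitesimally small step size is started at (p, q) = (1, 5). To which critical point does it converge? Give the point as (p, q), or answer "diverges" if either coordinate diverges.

diverges

F is separable, so gradient descent decouples: p follows -∂F/∂p, q follows -∂F/∂q.
∂F/∂p = 6(p - 3)(p + 2); at p=1 this is -36, so p increases.
∂F/∂q = -36q(q - 4)(q - 1); at q=5 this is -720, so q increases.
The q-coordinate has no critical point in that direction and runs off to infinity.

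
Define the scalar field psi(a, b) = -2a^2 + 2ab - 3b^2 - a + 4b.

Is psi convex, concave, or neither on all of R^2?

concave

psi is quadratic, so its Hessian is the constant matrix H = [[-4, 2], [2, -6]].
det(H) = 20, tr(H) = -10.
det(H) > 0 and tr(H) < 0, so H is negative definite everywhere: concave.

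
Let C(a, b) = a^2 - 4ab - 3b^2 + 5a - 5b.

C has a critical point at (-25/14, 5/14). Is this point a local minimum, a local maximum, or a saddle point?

saddle point

The Hessian of C is constant: H = [[2, -4], [-4, -6]].
det(H) = 2·(-6) − (-4)² = -28.
Since det(H) < 0, H is indefinite and the critical point is a saddle point.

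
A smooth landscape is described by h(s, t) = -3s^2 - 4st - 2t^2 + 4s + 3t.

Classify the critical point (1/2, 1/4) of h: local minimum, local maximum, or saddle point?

The Hessian of h is constant: H = [[-6, -4], [-4, -4]].
det(H) = (-6)·(-4) − (-4)² = 8.
det(H) > 0 and tr(H) = -10 < 0, so H is negative definite and the point is a local maximum.

local maximum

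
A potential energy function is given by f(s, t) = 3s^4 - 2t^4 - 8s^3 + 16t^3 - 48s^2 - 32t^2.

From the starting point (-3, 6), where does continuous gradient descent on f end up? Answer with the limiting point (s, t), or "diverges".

diverges

f is separable, so gradient descent decouples: s follows -∂f/∂s, t follows -∂f/∂t.
∂f/∂s = 12s(s - 4)(s + 2); at s=-3 this is -252, so s increases.
∂f/∂t = -8t(t - 4)(t - 2); at t=6 this is -384, so t increases.
The t-coordinate has no critical point in that direction and runs off to infinity.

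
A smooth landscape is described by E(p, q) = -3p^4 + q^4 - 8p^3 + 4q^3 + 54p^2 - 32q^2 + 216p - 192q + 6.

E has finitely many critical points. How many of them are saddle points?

5

E separates as a function of p plus a function of q, so ∇E=0 decouples.
∂E/∂p = -12(p - 3)(p + 2)(p + 3) = 0 at p ∈ {-3, -2, 3}; ∂E/∂q = 4(q - 4)(q + 3)(q + 4) = 0 at q ∈ {-4, -3, 4}.
The Hessian is diagonal: diag(E_pp, E_qq). Second derivatives: E_pp(-3)=-72, E_pp(-2)=60, E_pp(3)=-360; E_qq(-4)=32, E_qq(-3)=-28, E_qq(4)=224.
Saddle points occur where the two diagonal entries have opposite signs: (-3, -4), (-3, 4), (-2, -3), (3, -4), (3, 4). Count: 5.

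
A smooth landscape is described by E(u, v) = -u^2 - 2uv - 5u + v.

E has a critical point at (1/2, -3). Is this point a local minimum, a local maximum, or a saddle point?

The Hessian of E is constant: H = [[-2, -2], [-2, 0]].
det(H) = (-2)·0 − (-2)² = -4.
Since det(H) < 0, H is indefinite and the critical point is a saddle point.

saddle point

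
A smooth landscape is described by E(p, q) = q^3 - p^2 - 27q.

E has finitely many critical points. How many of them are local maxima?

E separates as a function of p plus a function of q, so ∇E=0 decouples.
∂E/∂p = -2p = 0 at p ∈ {0}; ∂E/∂q = 3(q - 3)(q + 3) = 0 at q ∈ {-3, 3}.
The Hessian is diagonal: diag(E_pp, E_qq). Second derivatives: E_pp(0)=-2; E_qq(-3)=-18, E_qq(3)=18.
Local maxima occur where both diagonal entries negative: (0, -3). Count: 1.

1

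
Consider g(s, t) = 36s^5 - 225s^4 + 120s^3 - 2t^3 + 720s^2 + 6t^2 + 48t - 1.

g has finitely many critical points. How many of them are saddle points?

4

g separates as a function of s plus a function of t, so ∇g=0 decouples.
∂g/∂s = 180s(s - 4)(s - 2)(s + 1) = 0 at s ∈ {-1, 0, 2, 4}; ∂g/∂t = -6(t - 4)(t + 2) = 0 at t ∈ {-2, 4}.
The Hessian is diagonal: diag(g_ss, g_tt). Second derivatives: g_ss(-1)=-2700, g_ss(0)=1440, g_ss(2)=-2160, g_ss(4)=7200; g_tt(-2)=36, g_tt(4)=-36.
Saddle points occur where the two diagonal entries have opposite signs: (-1, -2), (0, 4), (2, -2), (4, 4). Count: 4.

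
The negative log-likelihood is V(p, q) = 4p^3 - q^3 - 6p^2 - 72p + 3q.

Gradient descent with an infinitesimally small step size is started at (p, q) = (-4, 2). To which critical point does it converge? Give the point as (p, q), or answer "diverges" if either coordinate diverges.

diverges

V is separable, so gradient descent decouples: p follows -∂V/∂p, q follows -∂V/∂q.
∂V/∂p = 12(p - 3)(p + 2); at p=-4 this is 168, so p decreases.
∂V/∂q = -3(q - 1)(q + 1); at q=2 this is -9, so q increases.
The p-coordinate has no critical point in that direction and runs off to infinity.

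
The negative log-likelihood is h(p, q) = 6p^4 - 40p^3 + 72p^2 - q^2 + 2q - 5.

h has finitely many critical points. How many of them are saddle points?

2

h separates as a function of p plus a function of q, so ∇h=0 decouples.
∂h/∂p = 24p(p - 3)(p - 2) = 0 at p ∈ {0, 2, 3}; ∂h/∂q = -2(q - 1) = 0 at q ∈ {1}.
The Hessian is diagonal: diag(h_pp, h_qq). Second derivatives: h_pp(0)=144, h_pp(2)=-48, h_pp(3)=72; h_qq(1)=-2.
Saddle points occur where the two diagonal entries have opposite signs: (0, 1), (3, 1). Count: 2.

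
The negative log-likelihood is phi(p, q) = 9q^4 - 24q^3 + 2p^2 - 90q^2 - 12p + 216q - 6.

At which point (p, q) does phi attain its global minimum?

phi(p,q) separates as A(p) + B(q) − 6, so its minimum is min A + min B − 6.
A'(p) = 4p - 12 vanishes at p ∈ {3}; B'(q) = 36(q - 3)(q - 1)(q + 2) vanishes at q ∈ {-2, 1, 3}.
Local minima of A (where A''>0): A(3)=-18. Local minima of B: B(-2)=-456, B(3)=-81.
So the global minimum of phi is A(3) + B(-2) − 6 = -18 − 456 − 6 = -480, attained at (3, -2).

(3, -2)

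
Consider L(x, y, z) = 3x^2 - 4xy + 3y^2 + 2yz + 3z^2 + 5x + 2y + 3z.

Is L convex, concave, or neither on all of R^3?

L is quadratic, so its Hessian is the constant matrix H = [[6, -4, 0], [-4, 6, 2], [0, 2, 6]].
Leading principal minors: 6, 20, 96.
All positive ⇒ H ≻ 0 ⇒ convex.

convex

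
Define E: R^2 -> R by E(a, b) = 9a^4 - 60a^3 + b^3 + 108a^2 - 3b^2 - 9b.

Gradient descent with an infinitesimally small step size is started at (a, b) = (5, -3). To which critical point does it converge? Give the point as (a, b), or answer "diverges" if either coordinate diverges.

diverges

E is separable, so gradient descent decouples: a follows -∂E/∂a, b follows -∂E/∂b.
∂E/∂a = 36a(a - 3)(a - 2); at a=5 this is 1080, so a decreases.
∂E/∂b = 3(b - 3)(b + 1); at b=-3 this is 36, so b decreases.
The b-coordinate has no critical point in that direction and runs off to infinity.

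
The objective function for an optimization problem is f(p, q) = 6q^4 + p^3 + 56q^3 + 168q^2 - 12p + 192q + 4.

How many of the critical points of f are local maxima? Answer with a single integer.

f separates as a function of p plus a function of q, so ∇f=0 decouples.
∂f/∂p = 3(p - 2)(p + 2) = 0 at p ∈ {-2, 2}; ∂f/∂q = 24(q + 1)(q + 2)(q + 4) = 0 at q ∈ {-4, -2, -1}.
The Hessian is diagonal: diag(f_pp, f_qq). Second derivatives: f_pp(-2)=-12, f_pp(2)=12; f_qq(-4)=144, f_qq(-2)=-48, f_qq(-1)=72.
Local maxima occur where both diagonal entries negative: (-2, -2). Count: 1.

1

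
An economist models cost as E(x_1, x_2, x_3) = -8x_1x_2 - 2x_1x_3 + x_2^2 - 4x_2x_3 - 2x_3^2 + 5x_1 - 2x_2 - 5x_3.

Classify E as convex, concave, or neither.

E is quadratic, so its Hessian is the constant matrix H = [[0, -8, -2], [-8, 2, -4], [-2, -4, -4]].
Leading principal minors: 0, -64, 120.
Neither pattern holds ⇒ H is indefinite ⇒ neither convex nor concave.

neither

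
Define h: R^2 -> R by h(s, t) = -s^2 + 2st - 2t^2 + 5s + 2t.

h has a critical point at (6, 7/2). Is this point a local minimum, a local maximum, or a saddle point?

local maximum

The Hessian of h is constant: H = [[-2, 2], [2, -4]].
det(H) = (-2)·(-4) − 2² = 4.
det(H) > 0 and tr(H) = -6 < 0, so H is negative definite and the point is a local maximum.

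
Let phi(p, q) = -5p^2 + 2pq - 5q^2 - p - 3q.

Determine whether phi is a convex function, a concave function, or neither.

concave

phi is quadratic, so its Hessian is the constant matrix H = [[-10, 2], [2, -10]].
det(H) = 96, tr(H) = -20.
det(H) > 0 and tr(H) < 0, so H is negative definite everywhere: concave.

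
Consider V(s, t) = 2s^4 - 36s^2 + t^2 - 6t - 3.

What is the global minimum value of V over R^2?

-174

V(s,t) separates as P(s) + Q(t) − 3, so its minimum is min P + min Q − 3.
P'(s) = 8s(s - 3)(s + 3) vanishes at s ∈ {-3, 0, 3}; Q'(t) = 2(t - 3) vanishes at t ∈ {3}.
Local minima of P (where P''>0): P(-3)=-162, P(3)=-162. Local minima of Q: Q(3)=-9.
So the global minimum of V is P(-3) + Q(3) − 3 = -162 − 9 − 3 = -174, attained at (-3, 3).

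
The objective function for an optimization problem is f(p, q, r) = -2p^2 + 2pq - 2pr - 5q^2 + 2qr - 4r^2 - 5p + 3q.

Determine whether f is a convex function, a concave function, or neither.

f is quadratic, so its Hessian is the constant matrix H = [[-4, 2, -2], [2, -10, 2], [-2, 2, -8]].
Leading principal minors: -4, 36, -248.
Signs alternate −, +, − ⇒ H ≺ 0 ⇒ concave.

concave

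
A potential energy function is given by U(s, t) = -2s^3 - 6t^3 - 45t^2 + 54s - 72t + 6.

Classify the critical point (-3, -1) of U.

saddle point

The mixed partial ∂²U/∂s∂t is 0, so the Hessian at any point is diag(U_ss, U_tt) = diag(-12s, -18(2t + 5)).
At (-3, -1): H = diag(36, -54).
The eigenvalues have opposite signs, so H is indefinite: a saddle point.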